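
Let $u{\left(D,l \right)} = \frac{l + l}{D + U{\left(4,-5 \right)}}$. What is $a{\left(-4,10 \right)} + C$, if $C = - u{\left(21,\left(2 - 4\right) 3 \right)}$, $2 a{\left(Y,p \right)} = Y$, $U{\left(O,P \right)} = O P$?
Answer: $10$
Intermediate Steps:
$u{\left(D,l \right)} = \frac{2 l}{-20 + D}$ ($u{\left(D,l \right)} = \frac{l + l}{D + 4 \left(-5\right)} = \frac{2 l}{D - 20} = \frac{2 l}{-20 + D}$)
$a{\left(Y,p \right)} = \frac{Y}{2}$
$C = 12$ ($C = - \frac{2 \left(2 - 4\right) 3}{-20 + 21} = - \frac{2 \left(\left(-2\right) 3\right)}{1} = - 2 \left(-6\right) 1 = \left(-1\right) \left(-12\right) = 12$)
$a{\left(-4,10 \right)} + C = \frac{1}{2} \left(-4\right) + 12 = -2 + 12 = 10$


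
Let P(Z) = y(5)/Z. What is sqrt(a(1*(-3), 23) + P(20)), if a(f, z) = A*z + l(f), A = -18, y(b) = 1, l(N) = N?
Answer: I*sqrt(41695)/10 ≈ 20.419*I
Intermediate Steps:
P(Z) = 1/Z
a(f, z) = f - 18*z (a(f, z) = -18*z + f = f - 18*z)
sqrt(a(1*(-3), 23) + P(20)) = sqrt((1*(-3) - 18*23) + 1/20) = sqrt((-3 - 414) + 1/20) = sqrt(-417 + 1/20) = sqrt(-8339/20) = I*sqrt(41695)/10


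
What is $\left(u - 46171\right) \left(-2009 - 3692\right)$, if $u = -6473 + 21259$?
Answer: $178925885$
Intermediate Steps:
$u = 14786$
$\left(u - 46171\right) \left(-2009 - 3692\right) = \left(14786 - 46171\right) \left(-2009 - 3692\right) = \left(-31385\right) \left(-5701\right) = 178925885$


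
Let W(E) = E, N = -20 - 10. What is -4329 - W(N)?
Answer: -4299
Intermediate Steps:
N = -30
-4329 - W(N) = -4329 - 1*(-30) = -4329 + 30 = -4299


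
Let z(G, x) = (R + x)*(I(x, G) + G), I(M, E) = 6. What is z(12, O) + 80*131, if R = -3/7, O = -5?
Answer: 72676/7 ≈ 10382.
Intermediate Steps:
R = -3/7 (R = -3*⅐ = -3/7 ≈ -0.42857)
z(G, x) = (6 + G)*(-3/7 + x) (z(G, x) = (-3/7 + x)*(6 + G) = (6 + G)*(-3/7 + x))
z(12, O) + 80*131 = (-18/7 + 6*(-5) - 3/7*12 + 12*(-5)) + 80*131 = (-18/7 - 30 - 36/7 - 60) + 10480 = -684/7 + 10480 = 72676/7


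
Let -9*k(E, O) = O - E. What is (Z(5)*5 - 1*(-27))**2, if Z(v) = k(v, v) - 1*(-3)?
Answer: 1764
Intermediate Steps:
k(E, O) = -O/9 + E/9 (k(E, O) = -(O - E)/9 = -O/9 + E/9)
Z(v) = 3 (Z(v) = (-v/9 + v/9) - 1*(-3) = 0 + 3 = 3)
(Z(5)*5 - 1*(-27))**2 = (3*5 - 1*(-27))**2 = (15 + 27)**2 = 42**2 = 1764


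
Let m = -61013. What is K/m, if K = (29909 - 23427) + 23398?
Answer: -29880/61013 ≈ -0.48973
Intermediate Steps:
K = 29880 (K = 6482 + 23398 = 29880)
K/m = 29880/(-61013) = 29880*(-1/61013) = -29880/61013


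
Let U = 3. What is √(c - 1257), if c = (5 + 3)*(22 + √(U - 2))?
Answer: I*√1073 ≈ 32.757*I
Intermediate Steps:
c = 184 (c = (5 + 3)*(22 + √(3 - 2)) = 8*(22 + √1) = 8*(22 + 1) = 8*23 = 184)
√(c - 1257) = √(184 - 1257) = √(-1073) = I*√1073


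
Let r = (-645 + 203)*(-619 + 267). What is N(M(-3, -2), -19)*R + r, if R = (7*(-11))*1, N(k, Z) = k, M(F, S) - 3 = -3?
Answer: 155584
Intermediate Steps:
M(F, S) = 0 (M(F, S) = 3 - 3 = 0)
r = 155584 (r = -442*(-352) = 155584)
R = -77 (R = -77*1 = -77)
N(M(-3, -2), -19)*R + r = 0*(-77) + 155584 = 0 + 155584 = 155584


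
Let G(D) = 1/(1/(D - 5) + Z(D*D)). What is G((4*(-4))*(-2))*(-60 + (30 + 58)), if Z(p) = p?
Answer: 756/27649 ≈ 0.027343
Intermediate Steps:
G(D) = 1/(D**2 + 1/(-5 + D)) (G(D) = 1/(1/(D - 5) + D*D) = 1/(1/(-5 + D) + D**2) = 1/(D**2 + 1/(-5 + D)))
G((4*(-4))*(-2))*(-60 + (30 + 58)) = ((-5 + (4*(-4))*(-2))/(1 + ((4*(-4))*(-2))**3 - 5*((4*(-4))*(-2))**2))*(-60 + (30 + 58)) = ((-5 - 16*(-2))/(1 + (-16*(-2))**3 - 5*(-16*(-2))**2))*(-60 + 88) = ((-5 + 32)/(1 + 32**3 - 5*32**2))*28 = (27/(1 + 32768 - 5*1024))*28 = (27/(1 + 32768 - 5120))*28 = (27/27649)*28 = 756/27649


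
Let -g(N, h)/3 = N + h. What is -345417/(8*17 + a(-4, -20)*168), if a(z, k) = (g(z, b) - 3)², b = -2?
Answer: -345417/37936 ≈ -9.1053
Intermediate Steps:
g(N, h) = -3*N - 3*h (g(N, h) = -3*(N + h) = -3*N - 3*h)
a(z, k) = (3 - 3*z)² (a(z, k) = ((-3*z - 3*(-2)) - 3)² = ((-3*z + 6) - 3)² = ((6 - 3*z) - 3)² = (3 - 3*z)²)
-345417/(8*17 + a(-4, -20)*168) = -345417/(8*17 + (9*(-1 - 4)²)*168) = -345417/(136 + (9*(-5)²)*168) = -345417/(136 + (9*25)*168) = -345417/(136 + 225*168) = -345417/(136 + 37800) = -345417/37936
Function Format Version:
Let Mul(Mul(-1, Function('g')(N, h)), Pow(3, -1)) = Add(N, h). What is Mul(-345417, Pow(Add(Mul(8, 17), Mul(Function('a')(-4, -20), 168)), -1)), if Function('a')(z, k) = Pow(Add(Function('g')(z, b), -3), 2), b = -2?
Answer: Rational(-345417, 37936) ≈ -9.1053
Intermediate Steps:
Function('g')(N, h) = Add(Mul(-3, N), Mul(-3, h)) (Function('g')(N, h) = Mul(-3, Add(N, h)) = Add(Mul(-3, N), Mul(-3, h)))
Function('a')(z, k) = Pow(Add(3, Mul(-3, z)), 2) (Function('a')(z, k) = Pow(Add(Add(Mul(-3, z), Mul(-3, -2)), -3), 2) = Pow(Add(Add(Mul(-3, z), 6), -3), 2) = Pow(Add(Add(6, Mul(-3, z)), -3), 2) = Pow(Add(3, Mul(-3, z)), 2))
Mul(-345417, Pow(Add(Mul(8, 17), Mul(Function('a')(-4, -20), 168)), -1)) = Mul(-345417, Pow(Add(Mul(8, 17), Mul(Mul(9, Pow(Add(-1, -4), 2)), 168)), -1)) = Mul(-345417, Pow(Add(136, Mul(Mul(9, Pow(-5, 2)), 168)), -1)) = Mul(-345417, Pow(Add(136, Mul(Mul(9, 25), 168)), -1)) = Mul(-345417, Pow(Add(136, Mul(225, 168)), -1)) = Mul(-345417, Pow(Add(136, 37800), -1)) = Mul(-345417, Pow(37936, -1)) = Mul(-345417, Rational(1, 37936)) = Rational(-345417, 37936)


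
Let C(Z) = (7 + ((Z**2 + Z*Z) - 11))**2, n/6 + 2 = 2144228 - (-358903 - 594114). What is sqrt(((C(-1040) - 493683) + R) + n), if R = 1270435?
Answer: sqrt(4679436294626) ≈ 2.1632e+6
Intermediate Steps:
n = 18583458 (n = -12 + 6*(2144228 - (-358903 - 594114)) = -12 + 6*(2144228 - 1*(-953017)) = -12 + 6*(2144228 + 953017) = -12 + 6*3097245 = -12 + 18583470 = 18583458)
C(Z) = (-4 + 2*Z**2)**2 (C(Z) = (7 + ((Z**2 + Z**2) - 11))**2 = (7 + (2*Z**2 - 11))**2 = (7 + (-11 + 2*Z**2))**2 = (-4 + 2*Z**2)**2)
sqrt(((C(-1040) - 493683) + R) + n) = sqrt(((4*(-2 + (-1040)**2)**2 - 493683) + 1270435) + 18583458) = sqrt(((4*(-2 + 1081600)**2 - 493683) + 1270435) + 18583458) = sqrt(((4*1081598**2 - 493683) + 1270435) + 18583458) = sqrt(((4*1169854233604 - 493683) + 1270435) + 18583458) = sqrt(((4679416934416 - 493683) + 1270435) + 18583458) = sqrt((4679416440733 + 1270435) + 18583458) = sqrt(4679417711168 + 18583458) = sqrt(4679436294626)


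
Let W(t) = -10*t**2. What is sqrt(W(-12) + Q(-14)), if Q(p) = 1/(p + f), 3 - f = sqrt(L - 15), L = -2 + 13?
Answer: sqrt(-900055 + 10*I)/25 ≈ 0.00021081 + 37.948*I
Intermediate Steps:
L = 11
f = 3 - 2*I (f = 3 - sqrt(11 - 15) = 3 - sqrt(-4) = 3 - 2*I ≈ 3.0 - 2.0*I)
Q(p) = 1/(3 + p - 2*I) (Q(p) = 1/(p + (3 - 2*I)) = 1/(3 + p - 2*I))
sqrt(W(-12) + Q(-14)) = sqrt(-10*(-12)**2 + 1/(3 - 14 - 2*I)) = sqrt(-10*144 + 1/(-11 - 2*I)) = sqrt(-1440 + (-11 + 2*I)/125)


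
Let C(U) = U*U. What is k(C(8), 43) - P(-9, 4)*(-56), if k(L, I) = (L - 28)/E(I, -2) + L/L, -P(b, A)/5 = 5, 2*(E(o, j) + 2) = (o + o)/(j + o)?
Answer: -18679/13 ≈ -1436.8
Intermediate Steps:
E(o, j) = -2 + o/(j + o) (E(o, j) = -2 + ((o + o)/(j + o))/2 = -2 + ((2*o)/(j + o))/2 = -2 + (2*o/(j + o))/2 = -2 + o/(j + o))
P(b, A) = -25 (P(b, A) = -5*5 = -25)
C(U) = U²
k(L, I) = 1 + (-28 + L)*(-2 + I)/(4 - I) (k(L, I) = (L - 28)/(((-I - 2*(-2))/(-2 + I))) + L/L = (-28 + L)/(((-I + 4)/(-2 + I))) + 1 = (-28 + L)/(((4 - I)/(-2 + I))) + 1 = (-28 + L)*((-2 + I)/(4 - I)) + 1 = (-28 + L)*(-2 + I)/(4 - I) + 1 = 1 + (-28 + L)*(-2 + I)/(4 - I))
k(C(8), 43) - P(-9, 4)*(-56) = (-4 + 43 + (-2 + 43)*(28 - 1*8²))/(-4 + 43) - (-25)*(-56) = (-4 + 43 + 41*(28 - 1*64))/39 - 1*1400 = (-4 + 43 + 41*(28 - 64))/39 - 1400 = (-4 + 43 + 41*(-36))/39 - 1400 = (-4 + 43 - 1476)/39 - 1400 = (1/39)*(-1437) - 1400 = -479/13 - 1400 = -18679/13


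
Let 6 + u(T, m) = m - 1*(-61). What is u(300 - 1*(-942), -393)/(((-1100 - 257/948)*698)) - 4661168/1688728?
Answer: -212064993787586/76842800870263 ≈ -2.7597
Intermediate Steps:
u(T, m) = 55 + m (u(T, m) = -6 + (m - 1*(-61)) = -6 + (m + 61) = -6 + (61 + m) = 55 + m)
u(300 - 1*(-942), -393)/(((-1100 - 257/948)*698)) - 4661168/1688728 = (55 - 393)/(((-1100 - 257/948)*698)) - 4661168/1688728 = -338*1/(698*(-1100 - 257*1/948)) - 4661168*1/1688728 = -338*1/(698*(-1100 - 257/948)) - 582646/211091 = -338/((-1043057/948*698)) - 582646/211091 = -338/(-364026893/474) - 582646/211091 = -338*(-474/364026893) - 582646/211091 = 160212/364026893 - 582646/211091 = -212064993787586/76842800870263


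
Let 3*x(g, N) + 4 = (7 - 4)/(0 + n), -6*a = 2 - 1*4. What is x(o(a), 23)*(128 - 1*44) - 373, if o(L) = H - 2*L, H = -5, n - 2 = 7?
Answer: -1427/3 ≈ -475.67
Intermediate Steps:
n = 9 (n = 2 + 7 = 9)
a = ⅓ (a = -(2 - 1*4)/6 = -(2 - 4)/6 = -⅙*(-2) = ⅓ ≈ 0.33333)
o(L) = -5 - 2*L
x(g, N) = -11/9 (x(g, N) = -4/3 + ((7 - 4)/(0 + 9))/3 = -4/3 + (3/9)/3 = -4/3 + (3*(⅑))/3 = -4/3 + (⅓)*(⅓) = -4/3 + ⅑ = -11/9)
x(o(a), 23)*(128 - 1*44) - 373 = -11*(128 - 1*44)/9 - 373 = -11*(128 - 44)/9 - 373 = -11/9*84 - 373 = -308/3 - 373 = -1427/3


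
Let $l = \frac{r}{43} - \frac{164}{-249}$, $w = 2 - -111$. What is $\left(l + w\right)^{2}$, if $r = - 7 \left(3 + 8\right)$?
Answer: $\frac{1434652972900}{114639849} \approx 12514.0$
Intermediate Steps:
$w = 113$ ($w = 2 + 111 = 113$)
$r = -77$ ($r = \left(-7\right) 11 = -77$)
$l = - \frac{12121}{10707}$ ($l = - \frac{77}{43} - \frac{164}{-249} = \left(-77\right) \frac{1}{43} - - \frac{164}{249} = - \frac{77}{43} + \frac{164}{249} = - \frac{12121}{10707} \approx -1.1321$)
$\left(l + w\right)^{2} = \left(- \frac{12121}{10707} + 113\right)^{2} = \left(\frac{1197770}{10707}\right)^{2} = \frac{1434652972900}{114639849}$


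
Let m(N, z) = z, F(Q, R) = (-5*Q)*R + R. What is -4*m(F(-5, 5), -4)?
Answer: 16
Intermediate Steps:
F(Q, R) = R - 5*Q*R (F(Q, R) = -5*Q*R + R = R - 5*Q*R)
-4*m(F(-5, 5), -4) = -4*(-4) = 16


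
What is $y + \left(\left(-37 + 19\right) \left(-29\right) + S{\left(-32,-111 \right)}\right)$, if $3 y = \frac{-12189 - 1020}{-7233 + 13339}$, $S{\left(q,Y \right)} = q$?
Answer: $\frac{2987537}{6106} \approx 489.28$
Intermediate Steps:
$y = - \frac{4403}{6106}$ ($y = \frac{\left(-12189 - 1020\right) \frac{1}{-7233 + 13339}}{3} = \frac{\left(-13209\right) \frac{1}{6106}}{3} = \frac{1}{3} \left(- \frac{13209}{6106}\right) = - \frac{4403}{6106} \approx -0.72109$)
$y + \left(\left(-37 + 19\right) \left(-29\right) + S{\left(-32,-111 \right)}\right) = - \frac{4403}{6106} - \left(32 - \left(-37 + 19\right) \left(-29\right)\right) = - \frac{4403}{6106} - -490 = - \frac{4403}{6106} + \left(522 - 32\right) = - \frac{4403}{6106} + 490 = \frac{2987537}{6106}$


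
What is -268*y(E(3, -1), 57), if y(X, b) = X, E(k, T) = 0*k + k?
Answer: -804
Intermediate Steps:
E(k, T) = k (E(k, T) = 0 + k = k)
-268*y(E(3, -1), 57) = -268*3 = -804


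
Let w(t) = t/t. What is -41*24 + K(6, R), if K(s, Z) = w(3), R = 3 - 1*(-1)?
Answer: -983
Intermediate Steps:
w(t) = 1
R = 4 (R = 3 + 1 = 4)
K(s, Z) = 1
-41*24 + K(6, R) = -41*24 + 1 = -984 + 1 = -983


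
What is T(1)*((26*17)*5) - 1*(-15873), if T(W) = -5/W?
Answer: 4823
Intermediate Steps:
T(1)*((26*17)*5) - 1*(-15873) = (-5/1)*((26*17)*5) - 1*(-15873) = (-5*1)*(442*5) + 15873 = -5*2210 + 15873 = -11050 + 15873 = 4823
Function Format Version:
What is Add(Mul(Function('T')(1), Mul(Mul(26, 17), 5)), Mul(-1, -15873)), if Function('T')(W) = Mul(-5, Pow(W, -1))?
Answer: 4823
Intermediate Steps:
Add(Mul(Function('T')(1), Mul(Mul(26, 17), 5)), Mul(-1, -15873)) = Add(Mul(Mul(-5, Pow(1, -1)), Mul(Mul(26, 17), 5)), Mul(-1, -15873)) = Add(Mul(Mul(-5, 1), Mul(442, 5)), 15873) = Add(Mul(-5, 2210), 15873) = Add(-11050, 15873) = 4823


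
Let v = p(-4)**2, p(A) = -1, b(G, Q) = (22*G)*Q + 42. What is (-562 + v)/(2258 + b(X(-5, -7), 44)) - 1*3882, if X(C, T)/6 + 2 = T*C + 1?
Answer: -775515465/199772 ≈ -3882.0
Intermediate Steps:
X(C, T) = -6 + 6*C*T (X(C, T) = -12 + 6*(T*C + 1) = -12 + 6*(C*T + 1) = -12 + 6*(1 + C*T) = -12 + (6 + 6*C*T) = -6 + 6*C*T)
b(G, Q) = 42 + 22*G*Q (b(G, Q) = 22*G*Q + 42 = 42 + 22*G*Q)
v = 1 (v = (-1)**2 = 1)
(-562 + v)/(2258 + b(X(-5, -7), 44)) - 1*3882 = (-562 + 1)/(2258 + (42 + 22*(-6 + 6*(-5)*(-7))*44)) - 1*3882 = -561/(2258 + (42 + 22*(-6 + 210)*44)) - 3882 = -561/(2258 + (42 + 22*204*44)) - 3882 = -561/(2258 + (42 + 197472)) - 3882 = -561/(2258 + 197514) - 3882 = -561/199772 - 3882 = -775515465/199772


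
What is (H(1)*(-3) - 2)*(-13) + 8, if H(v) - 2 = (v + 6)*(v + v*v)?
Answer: 658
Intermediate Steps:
H(v) = 2 + (6 + v)*(v + v**2) (H(v) = 2 + (v + 6)*(v + v*v) = 2 + (6 + v)*(v + v**2))
(H(1)*(-3) - 2)*(-13) + 8 = ((2 + 1**3 + 6*1 + 7*1**2)*(-3) - 2)*(-13) + 8 = ((2 + 1 + 6 + 7*1)*(-3) - 2)*(-13) + 8 = ((2 + 1 + 6 + 7)*(-3) - 2)*(-13) + 8 = (16*(-3) - 2)*(-13) + 8 = (-48 - 2)*(-13) + 8 = -50*(-13) + 8 = 650 + 8 = 658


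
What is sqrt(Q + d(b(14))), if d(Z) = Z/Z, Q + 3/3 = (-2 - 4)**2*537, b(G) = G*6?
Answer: 6*sqrt(537) ≈ 139.04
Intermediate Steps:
b(G) = 6*G
Q = 19331 (Q = -1 + (-2 - 4)**2*537 = -1 + (-6)**2*537 = -1 + 36*537 = -1 + 19332 = 19331)
d(Z) = 1
sqrt(Q + d(b(14))) = sqrt(19331 + 1) = sqrt(19332) = 6*sqrt(537)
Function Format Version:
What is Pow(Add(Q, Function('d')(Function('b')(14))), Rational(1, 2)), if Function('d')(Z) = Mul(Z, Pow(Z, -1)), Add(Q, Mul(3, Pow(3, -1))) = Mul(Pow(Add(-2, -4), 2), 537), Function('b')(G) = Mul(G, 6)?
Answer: Mul(6, Pow(537, Rational(1, 2))) ≈ 139.04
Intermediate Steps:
Function('b')(G) = Mul(6, G)
Q = 19331 (Q = Add(-1, Mul(Pow(Add(-2, -4), 2), 537)) = Add(-1, Mul(Pow(-6, 2), 537)) = Add(-1, Mul(36, 537)) = Add(-1, 19332) = 19331)
Function('d')(Z) = 1
Pow(Add(Q, Function('d')(Function('b')(14))), Rational(1, 2)) = Pow(Add(19331, 1), Rational(1, 2)) = Pow(19332, Rational(1, 2)) = Mul(6, Pow(537, Rational(1, 2)))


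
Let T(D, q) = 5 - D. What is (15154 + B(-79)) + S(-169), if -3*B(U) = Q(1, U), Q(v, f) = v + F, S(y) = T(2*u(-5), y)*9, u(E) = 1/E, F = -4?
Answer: 76018/5 ≈ 15204.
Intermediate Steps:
u(E) = 1/E
S(y) = 243/5 (S(y) = (5 - 2/(-5))*9 = (5 - 2*(-1)/5)*9 = (5 - 1*(-⅖))*9 = (5 + ⅖)*9 = (27/5)*9 = 243/5)
Q(v, f) = -4 + v (Q(v, f) = v - 4 = -4 + v)
B(U) = 1 (B(U) = -(-4 + 1)/3 = -⅓*(-3) = 1)
(15154 + B(-79)) + S(-169) = (15154 + 1) + 243/5 = 15155 + 243/5 = 76018/5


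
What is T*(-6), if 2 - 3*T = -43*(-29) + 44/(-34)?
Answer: 42286/17 ≈ 2487.4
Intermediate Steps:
T = -21143/51 (T = ⅔ - (-43*(-29) + 44/(-34))/3 = ⅔ - (1247 + 44*(-1/34))/3 = ⅔ - (1247 - 22/17)/3 = ⅔ - ⅓*21177/17 = ⅔ - 7059/17 = -21143/51 ≈ -414.57)
T*(-6) = -21143/51*(-6) = 42286/17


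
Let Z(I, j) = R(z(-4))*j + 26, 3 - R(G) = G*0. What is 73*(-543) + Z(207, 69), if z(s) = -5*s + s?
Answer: -39406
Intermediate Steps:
z(s) = -4*s
R(G) = 3 (R(G) = 3 - G*0 = 3 - 1*0 = 3 + 0 = 3)
Z(I, j) = 26 + 3*j (Z(I, j) = 3*j + 26 = 26 + 3*j)
73*(-543) + Z(207, 69) = 73*(-543) + (26 + 3*69) = -39639 + (26 + 207) = -39639 + 233 = -39406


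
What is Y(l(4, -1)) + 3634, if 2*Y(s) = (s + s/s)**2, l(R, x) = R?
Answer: 7293/2 ≈ 3646.5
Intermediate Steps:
Y(s) = (1 + s)**2/2 (Y(s) = (s + s/s)**2/2 = (s + 1)**2/2 = (1 + s)**2/2)
Y(l(4, -1)) + 3634 = (1 + 4)**2/2 + 3634 = (1/2)*5**2 + 3634 = (1/2)*25 + 3634 = 25/2 + 3634 = 7293/2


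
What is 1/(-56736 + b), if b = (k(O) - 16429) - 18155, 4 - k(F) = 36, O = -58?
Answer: -1/91352 ≈ -1.0947e-5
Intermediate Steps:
k(F) = -32 (k(F) = 4 - 1*36 = 4 - 36 = -32)
b = -34616 (b = (-32 - 16429) - 18155 = -16461 - 18155 = -34616)
1/(-56736 + b) = 1/(-56736 - 34616) = 1/(-91352) = -1/91352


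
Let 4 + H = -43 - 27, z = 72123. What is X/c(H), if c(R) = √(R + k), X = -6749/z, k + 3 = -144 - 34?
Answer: 397*I*√255/1081845 ≈ 0.00586*I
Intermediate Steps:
k = -181 (k = -3 + (-144 - 34) = -3 - 178 = -181)
H = -74 (H = -4 + (-43 - 27) = -4 - 70 = -74)
X = -6749/72123 ≈ -0.093576
c(R) = √(-181 + R) (c(R) = √(R - 181) = √(-181 + R))
X/c(H) = -6749/(72123*√(-181 - 74)) = -6749*(-I*√255/255)/72123 = -(-397)*I*√255/1081845 = 397*I*√255/1081845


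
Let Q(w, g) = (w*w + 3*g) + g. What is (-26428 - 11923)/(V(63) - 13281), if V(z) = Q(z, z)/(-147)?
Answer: 268457/93168 ≈ 2.8814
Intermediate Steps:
Q(w, g) = w² + 4*g (Q(w, g) = (w² + 3*g) + g = w² + 4*g)
V(z) = -4*z/147 - z²/147 (V(z) = (z² + 4*z)/(-147) = (z² + 4*z)*(-1/147) = -4*z/147 - z²/147)
(-26428 - 11923)/(V(63) - 13281) = (-26428 - 11923)/((1/147)*63*(-4 - 1*63) - 13281) = -38351/((1/147)*63*(-4 - 63) - 13281) = -38351/((1/147)*63*(-67) - 13281) = -38351/(-201/7 - 13281) = -38351/(-93168/7) = -38351*(-7/93168) = 268457/93168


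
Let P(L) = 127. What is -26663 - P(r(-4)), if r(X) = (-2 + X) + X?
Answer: -26790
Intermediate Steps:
r(X) = -2 + 2*X
-26663 - P(r(-4)) = -26663 - 1*127 = -26663 - 127 = -26790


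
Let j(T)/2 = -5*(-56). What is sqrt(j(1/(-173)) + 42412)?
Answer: 2*sqrt(10743) ≈ 207.30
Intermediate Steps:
j(T) = 560 (j(T) = 2*(-5*(-56)) = 2*280 = 560)
sqrt(j(1/(-173)) + 42412) = sqrt(560 + 42412) = sqrt(42972) = 2*sqrt(10743)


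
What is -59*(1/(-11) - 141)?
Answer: 91568/11 ≈ 8324.4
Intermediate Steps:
-59*(1/(-11) - 141) = -59*(-1/11 - 141) = -59*(-1552/11) = 91568/11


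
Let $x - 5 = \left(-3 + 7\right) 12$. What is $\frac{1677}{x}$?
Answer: $\frac{1677}{53} \approx 31.642$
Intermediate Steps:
$x = 53$ ($x = 5 + \left(-3 + 7\right) 12 = 5 + 4 \cdot 12 = 5 + 48 = 53$)
$\frac{1677}{x} = \frac{1677}{53}$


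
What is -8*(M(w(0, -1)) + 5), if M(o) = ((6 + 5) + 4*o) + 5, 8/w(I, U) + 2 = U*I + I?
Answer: -40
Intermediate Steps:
w(I, U) = 8/(-2 + I + I*U) (w(I, U) = 8/(-2 + (U*I + I)) = 8/(-2 + (I*U + I)) = 8/(-2 + (I + I*U)) = 8/(-2 + I + I*U))
M(o) = 16 + 4*o (M(o) = (11 + 4*o) + 5 = 16 + 4*o)
-8*(M(w(0, -1)) + 5) = -8*((16 + 4*(8/(-2 + 0 + 0*(-1)))) + 5) = -8*((16 + 4*(8/(-2 + 0 + 0))) + 5) = -8*((16 + 4*(8/(-2))) + 5) = -8*((16 + 4*(8*(-½))) + 5) = -8*((16 + 4*(-4)) + 5) = -8*((16 - 16) + 5) = -8*(0 + 5) = -8*5 = -40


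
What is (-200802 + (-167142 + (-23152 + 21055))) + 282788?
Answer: -87253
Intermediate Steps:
(-200802 + (-167142 + (-23152 + 21055))) + 282788 = (-200802 + (-167142 - 2097)) + 282788 = (-200802 - 169239) + 282788 = -370041 + 282788 = -87253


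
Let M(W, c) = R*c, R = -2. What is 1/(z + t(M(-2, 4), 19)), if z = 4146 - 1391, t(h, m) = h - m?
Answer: 1/2728 ≈ 0.00036657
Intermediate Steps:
M(W, c) = -2*c
z = 2755
1/(z + t(M(-2, 4), 19)) = 1/(2755 + (-2*4 - 1*19)) = 1/(2755 + (-8 - 19)) = 1/(2755 - 27) = 1/2728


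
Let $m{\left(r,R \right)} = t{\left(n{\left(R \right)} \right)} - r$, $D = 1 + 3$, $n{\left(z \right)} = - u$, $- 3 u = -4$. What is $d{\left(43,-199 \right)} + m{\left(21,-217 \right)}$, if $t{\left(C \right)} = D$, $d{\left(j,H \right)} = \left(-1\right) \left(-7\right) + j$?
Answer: $33$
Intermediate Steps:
$u = \frac{4}{3}$ ($u = \left(- \frac{1}{3}\right) \left(-4\right) = \frac{4}{3} \approx 1.3333$)
$d{\left(j,H \right)} = 7 + j$
$n{\left(z \right)} = - \frac{4}{3}$ ($n{\left(z \right)} = \left(-1\right) \frac{4}{3} = - \frac{4}{3}$)
$D = 4$
$t{\left(C \right)} = 4$
$m{\left(r,R \right)} = 4 - r$
$d{\left(43,-199 \right)} + m{\left(21,-217 \right)} = \left(7 + 43\right) + \left(4 - 21\right) = 50 + \left(4 - 21\right) = 50 - 17 = 33$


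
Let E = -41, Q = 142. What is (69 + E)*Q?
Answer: 3976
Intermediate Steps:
(69 + E)*Q = (69 - 41)*142 = 28*142 = 3976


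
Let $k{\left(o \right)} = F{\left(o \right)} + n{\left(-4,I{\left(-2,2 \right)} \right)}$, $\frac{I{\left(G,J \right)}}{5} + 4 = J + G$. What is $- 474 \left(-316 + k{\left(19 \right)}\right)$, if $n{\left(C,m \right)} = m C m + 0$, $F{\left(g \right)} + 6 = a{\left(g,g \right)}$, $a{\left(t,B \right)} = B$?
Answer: $902022$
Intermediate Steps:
$I{\left(G,J \right)} = -20 + 5 G + 5 J$ ($I{\left(G,J \right)} = -20 + 5 \left(J + G\right) = -20 + 5 \left(G + J\right) = -20 + \left(5 G + 5 J\right) = -20 + 5 G + 5 J$)
$F{\left(g \right)} = -6 + g$
$n{\left(C,m \right)} = C m^{2}$ ($n{\left(C,m \right)} = C m m + 0 = C m^{2} + 0 = C m^{2}$)
$k{\left(o \right)} = -1606 + o$ ($k{\left(o \right)} = \left(-6 + o\right) - 4 \left(-20 + 5 \left(-2\right) + 5 \cdot 2\right)^{2} = \left(-6 + o\right) - 4 \left(-20 - 10 + 10\right)^{2} = \left(-6 + o\right) - 4 \left(-20\right)^{2} = \left(-6 + o\right) - 1600 = -1606 + o$)
$- 474 \left(-316 + k{\left(19 \right)}\right) = - 474 \left(-316 + \left(-1606 + 19\right)\right) = - 474 \left(-316 - 1587\right) = \left(-474\right) \left(-1903\right) = 902022$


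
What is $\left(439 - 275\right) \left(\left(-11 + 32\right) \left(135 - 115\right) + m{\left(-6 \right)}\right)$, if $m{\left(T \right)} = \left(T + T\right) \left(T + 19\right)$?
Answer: $43296$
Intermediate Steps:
$m{\left(T \right)} = 2 T \left(19 + T\right)$
$\left(439 - 275\right) \left(\left(-11 + 32\right) \left(135 - 115\right) + m{\left(-6 \right)}\right) = \left(439 - 275\right) \left(\left(-11 + 32\right) \left(135 - 115\right) + 2 \left(-6\right) \left(19 - 6\right)\right) = 164 \left(21 \cdot 20 + 2 \left(-6\right) 13\right) = 164 \left(420 - 156\right) = 164 \cdot 264 = 43296$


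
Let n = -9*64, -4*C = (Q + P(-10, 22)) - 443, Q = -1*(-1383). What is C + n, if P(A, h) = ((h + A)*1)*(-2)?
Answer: -805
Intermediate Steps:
Q = 1383
P(A, h) = -2*A - 2*h (P(A, h) = ((A + h)*1)*(-2) = (A + h)*(-2) = -2*A - 2*h)
C = -229 (C = -((1383 + (-2*(-10) - 2*22)) - 443)/4 = -((1383 + (20 - 44)) - 443)/4 = -((1383 - 24) - 443)/4 = -(1359 - 443)/4 = -¼*916 = -229)
n = -576
C + n = -229 - 576 = -805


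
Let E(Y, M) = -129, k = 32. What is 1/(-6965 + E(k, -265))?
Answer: -1/7094 ≈ -0.00014096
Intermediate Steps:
1/(-6965 + E(k, -265)) = 1/(-6965 - 129) = 1/(-7094) = -1/7094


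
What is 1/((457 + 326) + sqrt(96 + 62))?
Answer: 783/612931 - sqrt(158)/612931 ≈ 0.0012570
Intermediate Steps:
1/((457 + 326) + sqrt(96 + 62)) = 1/(783 + sqrt(158))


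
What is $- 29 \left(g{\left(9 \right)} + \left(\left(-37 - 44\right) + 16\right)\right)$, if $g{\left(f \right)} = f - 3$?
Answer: $1711$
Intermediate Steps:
$g{\left(f \right)} = -3 + f$
$- 29 \left(g{\left(9 \right)} + \left(\left(-37 - 44\right) + 16\right)\right) = - 29 \left(\left(-3 + 9\right) + \left(\left(-37 - 44\right) + 16\right)\right) = - 29 \left(6 + \left(-81 + 16\right)\right) = - 29 \left(6 - 65\right) = \left(-29\right) \left(-59\right) = 1711$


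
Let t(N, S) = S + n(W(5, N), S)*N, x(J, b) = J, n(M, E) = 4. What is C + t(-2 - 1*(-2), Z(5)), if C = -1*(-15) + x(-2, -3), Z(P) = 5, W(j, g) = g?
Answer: 18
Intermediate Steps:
t(N, S) = S + 4*N
C = 13 (C = -1*(-15) - 2 = 15 - 2 = 13)
C + t(-2 - 1*(-2), Z(5)) = 13 + (5 + 4*(-2 - 1*(-2))) = 13 + (5 + 4*(-2 + 2)) = 13 + (5 + 4*0) = 13 + (5 + 0) = 13 + 5 = 18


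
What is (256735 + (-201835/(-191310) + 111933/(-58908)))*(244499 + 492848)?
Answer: 71112551623417034575/375656316 ≈ 1.8930e+11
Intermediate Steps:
(256735 + (-201835/(-191310) + 111933/(-58908)))*(244499 + 492848) = (256735 + (-201835*(-1/191310) + 111933*(-1/58908)))*737347 = (256735 + (40367/38262 - 37311/19636))*737347 = (256735 - 317473535/375656316)*737347 = (96443806814725/375656316)*737347 = 71112551623417034575/375656316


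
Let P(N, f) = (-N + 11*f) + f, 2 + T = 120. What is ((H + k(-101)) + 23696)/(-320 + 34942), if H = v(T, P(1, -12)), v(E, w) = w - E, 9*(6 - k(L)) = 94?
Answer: 210857/311598 ≈ 0.67670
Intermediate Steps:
T = 118 (T = -2 + 120 = 118)
P(N, f) = -N + 12*f
k(L) = -40/9 (k(L) = 6 - ⅑*94 = 6 - 94/9 = -40/9)
H = -263 (H = (-1*1 + 12*(-12)) - 1*118 = (-1 - 144) - 118 = -145 - 118 = -263)
((H + k(-101)) + 23696)/(-320 + 34942) = ((-263 - 40/9) + 23696)/(-320 + 34942) = (-2407/9 + 23696)/34622 = (210857/9)*(1/34622) = 210857/311598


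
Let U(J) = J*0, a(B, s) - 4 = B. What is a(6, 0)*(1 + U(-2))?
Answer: 10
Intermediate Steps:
a(B, s) = 4 + B
U(J) = 0
a(6, 0)*(1 + U(-2)) = (4 + 6)*(1 + 0) = 10*1 = 10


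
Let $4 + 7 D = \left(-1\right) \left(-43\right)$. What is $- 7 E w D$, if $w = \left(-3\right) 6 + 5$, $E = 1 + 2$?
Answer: $1521$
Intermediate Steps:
$E = 3$
$D = \frac{39}{7}$ ($D = - \frac{4}{7} + \frac{\left(-1\right) \left(-43\right)}{7} = - \frac{4}{7} + \frac{1}{7} \cdot 43 = - \frac{4}{7} + \frac{43}{7} = \frac{39}{7} \approx 5.5714$)
$w = -13$ ($w = -18 + 5 = -13$)
$- 7 E w D = \left(-7\right) 3 \left(-13\right) \frac{39}{7} = \left(-21\right) \left(-13\right) \frac{39}{7} = 273 \cdot \frac{39}{7} = 1521$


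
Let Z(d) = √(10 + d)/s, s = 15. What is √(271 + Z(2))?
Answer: √(60975 + 30*√3)/15 ≈ 16.469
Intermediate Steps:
Z(d) = √(10 + d)/15
√(271 + Z(2)) = √(271 + √(10 + 2)/15) = √(271 + √12/15) = √(271 + (2*√3)/15) = √(271 + 2*√3/15)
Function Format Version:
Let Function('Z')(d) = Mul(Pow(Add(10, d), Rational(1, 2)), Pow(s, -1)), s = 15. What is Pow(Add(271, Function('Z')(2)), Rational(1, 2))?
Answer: Mul(Rational(1, 15), Pow(Add(60975, Mul(30, Pow(3, Rational(1, 2)))), Rational(1, 2))) ≈ 16.469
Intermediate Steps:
Function('Z')(d) = Mul(Rational(1, 15), Pow(Add(10, d), Rational(1, 2))) (Function('Z')(d) = Mul(Pow(Add(10, d), Rational(1, 2)), Pow(15, -1)) = Mul(Pow(Add(10, d), Rational(1, 2)), Rational(1, 15)) = Mul(Rational(1, 15), Pow(Add(10, d), Rational(1, 2))))
Pow(Add(271, Function('Z')(2)), Rational(1, 2)) = Pow(Add(271, Mul(Rational(1, 15), Pow(Add(10, 2), Rational(1, 2)))), Rational(1, 2)) = Pow(Add(271, Mul(Rational(1, 15), Pow(12, Rational(1, 2)))), Rational(1, 2)) = Pow(Add(271, Mul(Rational(1, 15), Mul(2, Pow(3, Rational(1, 2))))), Rational(1, 2)) = Pow(Add(271, Mul(Rational(2, 15), Pow(3, Rational(1, 2)))), Rational(1, 2))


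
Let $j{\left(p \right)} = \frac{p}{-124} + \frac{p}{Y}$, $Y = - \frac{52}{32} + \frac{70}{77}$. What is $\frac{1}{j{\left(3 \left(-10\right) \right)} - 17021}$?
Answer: $- \frac{1302}{22106467} \approx -5.8897 \cdot 10^{-5}$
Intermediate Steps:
$Y = - \frac{63}{88}$ ($Y = \left(-52\right) \frac{1}{32} + 70 \cdot \frac{1}{77} = - \frac{13}{8} + \frac{10}{11} = - \frac{63}{88} \approx -0.71591$)
$j{\left(p \right)} = - \frac{10975 p}{7812}$ ($j{\left(p \right)} = \frac{p}{-124} + \frac{p}{- \frac{63}{88}} = p \left(- \frac{1}{124}\right) + p \left(- \frac{88}{63}\right) = - \frac{p}{124} - \frac{88 p}{63} = - \frac{10975 p}{7812}$)
$\frac{1}{j{\left(3 \left(-10\right) \right)} - 17021} = \frac{1}{- \frac{10975 \cdot 3 \left(-10\right)}{7812} - 17021} = \frac{1}{\left(- \frac{10975}{7812}\right) \left(-30\right) - 17021} = \frac{1}{\frac{54875}{1302} - 17021} = \frac{1}{- \frac{22106467}{1302}} = - \frac{1302}{22106467}$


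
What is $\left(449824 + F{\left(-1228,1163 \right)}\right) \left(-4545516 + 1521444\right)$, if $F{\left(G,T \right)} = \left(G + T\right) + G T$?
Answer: $2958767165160$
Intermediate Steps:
$F{\left(G,T \right)} = G + T + G T$
$\left(449824 + F{\left(-1228,1163 \right)}\right) \left(-4545516 + 1521444\right) = \left(449824 - 1428229\right) \left(-4545516 + 1521444\right) = \left(449824 - 1428229\right) \left(-3024072\right) = \left(-978405\right) \left(-3024072\right) = 2958767165160$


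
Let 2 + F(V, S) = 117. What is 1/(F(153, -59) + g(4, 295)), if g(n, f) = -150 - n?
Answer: -1/39 ≈ -0.025641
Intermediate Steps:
F(V, S) = 115 (F(V, S) = -2 + 117 = 115)
1/(F(153, -59) + g(4, 295)) = 1/(115 + (-150 - 1*4)) = 1/(115 + (-150 - 4)) = 1/(115 - 154) = 1/(-39) = -1/39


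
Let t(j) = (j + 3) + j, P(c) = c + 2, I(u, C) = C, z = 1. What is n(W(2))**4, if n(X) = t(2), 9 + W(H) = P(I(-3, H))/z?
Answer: 2401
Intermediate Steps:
P(c) = 2 + c
W(H) = -7 + H (W(H) = -9 + (2 + H)/1 = -9 + (2 + H)*1 = -9 + (2 + H) = -7 + H)
t(j) = 3 + 2*j (t(j) = (3 + j) + j = 3 + 2*j)
n(X) = 7 (n(X) = 3 + 2*2 = 3 + 4 = 7)
n(W(2))**4 = 7**4 = 2401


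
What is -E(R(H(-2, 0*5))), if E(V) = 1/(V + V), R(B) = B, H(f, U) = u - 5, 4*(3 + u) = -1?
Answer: 2/33 ≈ 0.060606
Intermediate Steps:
u = -13/4 (u = -3 + (¼)*(-1) = -3 - ¼ = -13/4 ≈ -3.2500)
H(f, U) = -33/4 (H(f, U) = -13/4 - 5 = -33/4)
E(V) = 1/(2*V)
-E(R(H(-2, 0*5))) = -1/(2*(-33/4)) = -(-4)/(2*33) = -1*(-2/33) = 2/33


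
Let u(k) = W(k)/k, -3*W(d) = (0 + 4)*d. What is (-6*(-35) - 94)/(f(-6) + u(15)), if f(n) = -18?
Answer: -6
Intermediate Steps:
W(d) = -4*d/3 (W(d) = -(0 + 4)*d/3 = -4*d/3)
u(k) = -4/3 (u(k) = (-4*k/3)/k = -4/3)
(-6*(-35) - 94)/(f(-6) + u(15)) = (-6*(-35) - 94)/(-18 - 4/3) = (210 - 94)/(-58/3) = 116*(-3/58) = -6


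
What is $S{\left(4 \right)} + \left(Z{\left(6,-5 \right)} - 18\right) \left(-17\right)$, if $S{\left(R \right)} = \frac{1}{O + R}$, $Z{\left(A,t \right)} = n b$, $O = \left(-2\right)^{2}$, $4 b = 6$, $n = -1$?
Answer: $\frac{2653}{8} \approx 331.63$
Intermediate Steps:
$b = \frac{3}{2}$ ($b = \frac{1}{4} \cdot 6 = \frac{3}{2} \approx 1.5$)
$O = 4$
$Z{\left(A,t \right)} = - \frac{3}{2}$ ($Z{\left(A,t \right)} = \left(-1\right) \frac{3}{2} = - \frac{3}{2}$)
$S{\left(R \right)} = \frac{1}{4 + R}$
$S{\left(4 \right)} + \left(Z{\left(6,-5 \right)} - 18\right) \left(-17\right) = \frac{1}{4 + 4} + \left(- \frac{3}{2} - 18\right) \left(-17\right) = \frac{1}{8} + \left(- \frac{3}{2} - 18\right) \left(-17\right) = \frac{1}{8} - - \frac{663}{2} = \frac{1}{8} + \frac{663}{2} = \frac{2653}{8}$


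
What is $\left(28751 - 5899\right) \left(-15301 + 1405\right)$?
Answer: $-317551392$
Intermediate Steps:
$\left(28751 - 5899\right) \left(-15301 + 1405\right) = 22852 \left(-13896\right) = -317551392$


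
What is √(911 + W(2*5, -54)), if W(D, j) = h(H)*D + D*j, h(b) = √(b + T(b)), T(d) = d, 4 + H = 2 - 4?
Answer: √(371 + 20*I*√3) ≈ 19.282 + 0.89826*I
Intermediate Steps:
H = -6 (H = -4 + (2 - 4) = -4 - 2 = -6)
h(b) = √2*√b (h(b) = √(b + b) = √(2*b) = √2*√b)
W(D, j) = D*j + 2*I*D*√3 (W(D, j) = (√2*√(-6))*D + D*j = (√2*(I*√6))*D + D*j = (2*I*√3)*D + D*j = 2*I*D*√3 + D*j = D*j + 2*I*D*√3)
√(911 + W(2*5, -54)) = √(911 + (2*5)*(-54 + 2*I*√3)) = √(911 + 10*(-54 + 2*I*√3)) = √(911 + (-540 + 20*I*√3)) = √(371 + 20*I*√3)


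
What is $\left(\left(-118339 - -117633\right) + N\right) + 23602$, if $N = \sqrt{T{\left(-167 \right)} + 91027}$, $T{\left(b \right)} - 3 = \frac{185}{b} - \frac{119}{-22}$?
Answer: $22896 + \frac{\sqrt{1228806124502}}{3674} \approx 23198.0$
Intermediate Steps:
$T{\left(b \right)} = \frac{185}{22} + \frac{185}{b}$ ($T{\left(b \right)} = 3 + \left(\frac{185}{b} - \frac{119}{-22}\right) = 3 + \left(\frac{185}{b} - - \frac{119}{22}\right) = 3 + \left(\frac{185}{b} + \frac{119}{22}\right) = 3 + \left(\frac{119}{22} + \frac{185}{b}\right) = \frac{185}{22} + \frac{185}{b}$)
$N = \frac{\sqrt{1228806124502}}{3674}$ ($N = \sqrt{\left(\frac{185}{22} + \frac{185}{-167}\right) + 91027} = \sqrt{\left(\frac{185}{22} + 185 \left(- \frac{1}{167}\right)\right) + 91027} = \sqrt{\left(\frac{185}{22} - \frac{185}{167}\right) + 91027} = \sqrt{\frac{26825}{3674} + 91027} = \sqrt{\frac{334460023}{3674}} = \frac{\sqrt{1228806124502}}{3674} \approx 301.72$)
$\left(\left(-118339 - -117633\right) + N\right) + 23602 = \left(\left(-118339 - -117633\right) + \frac{\sqrt{1228806124502}}{3674}\right) + 23602 = \left(\left(-118339 + 117633\right) + \frac{\sqrt{1228806124502}}{3674}\right) + 23602 = \left(-706 + \frac{\sqrt{1228806124502}}{3674}\right) + 23602 = 22896 + \frac{\sqrt{1228806124502}}{3674}$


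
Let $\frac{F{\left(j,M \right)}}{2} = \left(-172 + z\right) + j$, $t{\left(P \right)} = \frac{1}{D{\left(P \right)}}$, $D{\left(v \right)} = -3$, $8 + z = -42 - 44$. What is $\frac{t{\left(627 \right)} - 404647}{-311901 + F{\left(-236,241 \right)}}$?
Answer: $\frac{1213942}{938715} \approx 1.2932$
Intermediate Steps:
$z = -94$ ($z = -8 - 86 = -94$)
$t{\left(P \right)} = - \frac{1}{3}$ ($t{\left(P \right)} = \frac{1}{-3} = - \frac{1}{3}$)
$F{\left(j,M \right)} = -532 + 2 j$ ($F{\left(j,M \right)} = 2 \left(\left(-172 - 94\right) + j\right) = 2 \left(-266 + j\right) = -532 + 2 j$)
$\frac{t{\left(627 \right)} - 404647}{-311901 + F{\left(-236,241 \right)}} = \frac{- \frac{1}{3} - 404647}{-311901 + \left(-532 + 2 \left(-236\right)\right)} = - \frac{1213942}{3 \left(-311901 - 1004\right)} = - \frac{1213942}{3 \left(-312905\right)} = \left(- \frac{1213942}{3}\right) \left(- \frac{1}{312905}\right) = \frac{1213942}{938715}$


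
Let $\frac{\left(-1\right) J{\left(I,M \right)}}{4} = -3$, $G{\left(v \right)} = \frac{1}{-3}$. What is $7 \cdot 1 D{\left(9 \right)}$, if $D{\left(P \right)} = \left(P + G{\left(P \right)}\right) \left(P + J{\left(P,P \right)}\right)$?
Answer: $1274$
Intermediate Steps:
$G{\left(v \right)} = - \frac{1}{3}$
$J{\left(I,M \right)} = 12$ ($J{\left(I,M \right)} = \left(-4\right) \left(-3\right) = 12$)
$D{\left(P \right)} = \left(12 + P\right) \left(- \frac{1}{3} + P\right)$ ($D{\left(P \right)} = \left(P - \frac{1}{3}\right) \left(P + 12\right) = \left(- \frac{1}{3} + P\right) \left(12 + P\right) = \left(12 + P\right) \left(- \frac{1}{3} + P\right)$)
$7 \cdot 1 D{\left(9 \right)} = 7 \cdot 1 \left(-4 + 9^{2} + \frac{35}{3} \cdot 9\right) = 7 \left(-4 + 81 + 105\right) = 7 \cdot 182 = 1274$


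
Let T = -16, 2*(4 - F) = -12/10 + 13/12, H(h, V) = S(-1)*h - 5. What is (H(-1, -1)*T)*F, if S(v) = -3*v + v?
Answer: 6818/15 ≈ 454.53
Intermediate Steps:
S(v) = -2*v
H(h, V) = -5 + 2*h (H(h, V) = (-2*(-1))*h - 5 = 2*h - 5 = -5 + 2*h)
F = 487/120 (F = 4 - (-12/10 + 13/12)/2 = 4 - (-12*1/10 + 13*(1/12))/2 = 4 - (-6/5 + 13/12)/2 = 4 - 1/2*(-7/60) = 4 + 7/120 = 487/120 ≈ 4.0583)
(H(-1, -1)*T)*F = ((-5 + 2*(-1))*(-16))*(487/120) = ((-5 - 2)*(-16))*(487/120) = -7*(-16)*(487/120) = 112*(487/120) = 6818/15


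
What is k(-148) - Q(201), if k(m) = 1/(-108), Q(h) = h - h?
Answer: -1/108 ≈ -0.0092593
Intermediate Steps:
Q(h) = 0
k(m) = -1/108
k(-148) - Q(201) = -1/108 - 1*0 = -1/108 + 0 = -1/108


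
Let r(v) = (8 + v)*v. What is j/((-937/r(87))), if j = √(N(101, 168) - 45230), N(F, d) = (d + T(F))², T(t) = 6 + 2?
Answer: -8265*I*√14254/937 ≈ -1053.1*I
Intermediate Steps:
r(v) = v*(8 + v)
T(t) = 8
N(F, d) = (8 + d)² (N(F, d) = (d + 8)² = (8 + d)²)
j = I*√14254 (j = √((8 + 168)² - 45230) = √(176² - 45230) = √(30976 - 45230) = √(-14254) = I*√14254 ≈ 119.39*I)
j/((-937/r(87))) = (I*√14254)/((-937*1/(87*(8 + 87)))) = (I*√14254)/((-937/(87*95))) = (I*√14254)/((-937/8265)) = (I*√14254)/((-937*1/8265)) = (I*√14254)/(-937/8265) = (I*√14254)*(-8265/937) = -8265*I*√14254/937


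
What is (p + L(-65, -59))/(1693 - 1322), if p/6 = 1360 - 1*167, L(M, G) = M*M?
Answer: 11383/371 ≈ 30.682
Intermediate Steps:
L(M, G) = M²
p = 7158 (p = 6*(1360 - 1*167) = 6*(1360 - 167) = 6*1193 = 7158)
(p + L(-65, -59))/(1693 - 1322) = (7158 + (-65)²)/(1693 - 1322) = (7158 + 4225)/371 = 11383*(1/371) = 11383/371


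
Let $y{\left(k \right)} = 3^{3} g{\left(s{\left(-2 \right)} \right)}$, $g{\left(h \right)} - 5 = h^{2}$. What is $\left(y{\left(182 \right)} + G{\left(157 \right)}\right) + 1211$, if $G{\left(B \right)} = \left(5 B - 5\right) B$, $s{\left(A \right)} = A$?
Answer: $123914$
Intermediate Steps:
$g{\left(h \right)} = 5 + h^{2}$
$y{\left(k \right)} = 243$ ($y{\left(k \right)} = 3^{3} \left(5 + \left(-2\right)^{2}\right) = 27 \left(5 + 4\right) = 27 \cdot 9 = 243$)
$G{\left(B \right)} = B \left(-5 + 5 B\right)$ ($G{\left(B \right)} = \left(-5 + 5 B\right) B = B \left(-5 + 5 B\right)$)
$\left(y{\left(182 \right)} + G{\left(157 \right)}\right) + 1211 = \left(243 + 5 \cdot 157 \left(-1 + 157\right)\right) + 1211 = \left(243 + 5 \cdot 157 \cdot 156\right) + 1211 = \left(243 + 122460\right) + 1211 = 122703 + 1211 = 123914$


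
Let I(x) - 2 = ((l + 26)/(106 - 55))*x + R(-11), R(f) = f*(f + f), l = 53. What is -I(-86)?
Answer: -5650/51 ≈ -110.78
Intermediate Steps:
R(f) = 2*f² (R(f) = f*(2*f) = 2*f²)
I(x) = 244 + 79*x/51 (I(x) = 2 + (((53 + 26)/(106 - 55))*x + 2*(-11)²) = 2 + ((79/51)*x + 2*121) = 2 + ((79*(1/51))*x + 242) = 2 + (79*x/51 + 242) = 2 + (242 + 79*x/51) = 244 + 79*x/51)
-I(-86) = -(244 + (79/51)*(-86)) = -(244 - 6794/51) = -1*5650/51 = -5650/51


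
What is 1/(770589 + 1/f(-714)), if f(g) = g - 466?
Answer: 1180/909295019 ≈ 1.2977e-6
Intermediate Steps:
f(g) = -466 + g
1/(770589 + 1/f(-714)) = 1/(770589 + 1/(-466 - 714)) = 1/(770589 + 1/(-1180)) = 1/(770589 - 1/1180) = 1/(909295019/1180) = 1180/909295019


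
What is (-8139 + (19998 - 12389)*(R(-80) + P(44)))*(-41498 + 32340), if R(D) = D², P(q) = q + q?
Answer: -452030207374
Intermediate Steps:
P(q) = 2*q
(-8139 + (19998 - 12389)*(R(-80) + P(44)))*(-41498 + 32340) = (-8139 + (19998 - 12389)*((-80)² + 2*44))*(-41498 + 32340) = (-8139 + 7609*(6400 + 88))*(-9158) = (-8139 + 7609*6488)*(-9158) = (-8139 + 49367192)*(-9158) = 49359053*(-9158) = -452030207374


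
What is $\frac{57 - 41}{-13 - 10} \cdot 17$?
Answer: $- \frac{272}{23} \approx -11.826$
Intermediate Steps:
$\frac{57 - 41}{-13 - 10} \cdot 17 = \frac{16}{-23} \cdot 17 = 16 \left(- \frac{1}{23}\right) 17 = \left(- \frac{16}{23}\right) 17 = - \frac{272}{23}$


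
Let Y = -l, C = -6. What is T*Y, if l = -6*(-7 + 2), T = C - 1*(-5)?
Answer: 30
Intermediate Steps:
T = -1 (T = -6 - 1*(-5) = -6 + 5 = -1)
l = 30 (l = -6*(-5) = 30)
Y = -30 (Y = -1*30 = -30)
T*Y = -1*(-30) = 30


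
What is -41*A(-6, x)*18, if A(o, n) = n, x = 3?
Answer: -2214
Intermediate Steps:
-41*A(-6, x)*18 = -41*3*18 = -123*18 = -2214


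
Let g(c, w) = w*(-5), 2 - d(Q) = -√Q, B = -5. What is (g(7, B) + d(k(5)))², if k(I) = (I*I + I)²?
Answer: 3249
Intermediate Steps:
k(I) = (I + I²)² (k(I) = (I² + I)² = (I + I²)²)
d(Q) = 2 + √Q (d(Q) = 2 - (-1)*√Q = 2 + √Q)
g(c, w) = -5*w
(g(7, B) + d(k(5)))² = (-5*(-5) + (2 + √(5²*(1 + 5)²)))² = (25 + (2 + √(25*6²)))² = (25 + (2 + √(25*36)))² = (25 + (2 + √900))² = (25 + (2 + 30))² = (25 + 32)² = 57² = 3249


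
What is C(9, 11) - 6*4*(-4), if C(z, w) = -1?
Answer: 95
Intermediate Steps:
C(9, 11) - 6*4*(-4) = -1 - 6*4*(-4) = -1 - 24*(-4) = -1 - 1*(-96) = -1 + 96 = 95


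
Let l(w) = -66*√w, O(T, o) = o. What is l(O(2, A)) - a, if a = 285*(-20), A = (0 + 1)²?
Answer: 5634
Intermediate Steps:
A = 1 (A = 1² = 1)
a = -5700
l(O(2, A)) - a = -66*√1 - 1*(-5700) = -66*1 + 5700 = -66 + 5700 = 5634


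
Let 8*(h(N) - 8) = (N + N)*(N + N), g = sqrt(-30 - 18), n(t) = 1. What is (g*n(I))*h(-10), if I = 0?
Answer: 232*I*sqrt(3) ≈ 401.84*I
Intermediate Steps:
g = 4*I*sqrt(3) (g = sqrt(-48) = 4*I*sqrt(3) ≈ 6.9282*I)
h(N) = 8 + N**2/2 (h(N) = 8 + ((N + N)*(N + N))/8 = 8 + ((2*N)*(2*N))/8 = 8 + (4*N**2)/8 = 8 + N**2/2)
(g*n(I))*h(-10) = ((4*I*sqrt(3))*1)*(8 + (1/2)*(-10)**2) = (4*I*sqrt(3))*(8 + (1/2)*100) = (4*I*sqrt(3))*(8 + 50) = (4*I*sqrt(3))*58 = 232*I*sqrt(3)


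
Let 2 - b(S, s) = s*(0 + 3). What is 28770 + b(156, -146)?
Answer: 29210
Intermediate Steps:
b(S, s) = 2 - 3*s (b(S, s) = 2 - s*(0 + 3) = 2 - s*3 = 2 - 3*s)
28770 + b(156, -146) = 28770 + (2 - 3*(-146)) = 28770 + (2 + 438) = 28770 + 440 = 29210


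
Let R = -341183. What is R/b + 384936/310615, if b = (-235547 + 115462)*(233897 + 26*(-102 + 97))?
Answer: 29605465203781/23889195575945 ≈ 1.2393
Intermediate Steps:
b = -28071910195 (b = -120085*(233897 + 26*(-5)) = -120085*(233897 - 130) = -120085*233767 = -28071910195)
R/b + 384936/310615 = -341183/(-28071910195) + 384936/310615 = -341183*(-1/28071910195) + 384936*(1/310615) = 341183/28071910195 + 384936/310615 = 29605465203781/23889195575945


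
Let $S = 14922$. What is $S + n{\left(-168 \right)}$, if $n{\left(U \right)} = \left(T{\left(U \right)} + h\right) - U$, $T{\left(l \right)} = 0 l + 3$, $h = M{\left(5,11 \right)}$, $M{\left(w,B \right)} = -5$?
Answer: $15088$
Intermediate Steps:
$h = -5$
$T{\left(l \right)} = 3$ ($T{\left(l \right)} = 0 + 3 = 3$)
$n{\left(U \right)} = -2 - U$ ($n{\left(U \right)} = \left(3 - 5\right) - U = -2 - U$)
$S + n{\left(-168 \right)} = 14922 - -166 = 14922 + \left(-2 + 168\right) = 14922 + 166 = 15088$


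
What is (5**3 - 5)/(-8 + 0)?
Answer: -15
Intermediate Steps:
(5**3 - 5)/(-8 + 0) = (125 - 5)/(-8) = 120*(-1/8) = -15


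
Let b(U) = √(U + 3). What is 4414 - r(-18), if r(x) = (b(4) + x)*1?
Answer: 4432 - √7 ≈ 4429.4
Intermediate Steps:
b(U) = √(3 + U)
r(x) = x + √7 (r(x) = (√(3 + 4) + x)*1 = (√7 + x)*1 = (x + √7)*1 = x + √7)
4414 - r(-18) = 4414 - (-18 + √7) = 4414 + (18 - √7) = 4432 - √7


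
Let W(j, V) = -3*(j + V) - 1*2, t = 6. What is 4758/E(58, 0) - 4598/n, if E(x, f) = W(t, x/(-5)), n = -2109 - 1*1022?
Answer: 37413371/115847 ≈ 322.96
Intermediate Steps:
n = -3131 (n = -2109 - 1022 = -3131)
W(j, V) = -2 - 3*V - 3*j (W(j, V) = -3*(V + j) - 2 = (-3*V - 3*j) - 2 = -2 - 3*V - 3*j)
E(x, f) = -20 + 3*x/5 (E(x, f) = -2 - 3*x/(-5) - 3*6 = -2 - 3*x*(-1)/5 - 18 = -2 - (-3)*x/5 - 18 = -2 + 3*x/5 - 18 = -20 + 3*x/5)
4758/E(58, 0) - 4598/n = 4758/(-20 + (3/5)*58) - 4598/(-3131) = 4758/(-20 + 174/5) - 4598*(-1/3131) = 4758/(74/5) + 4598/3131 = 4758*(5/74) + 4598/3131 = 11895/37 + 4598/3131 = 37413371/115847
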